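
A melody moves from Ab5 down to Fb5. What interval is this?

major 3rd

Descending from Ab5 to Fb5 is the same interval as ascending Fb5 to Ab5.
F to A spans three letter names (F-G-A), so the interval is some kind of third.
Counting semitones, Fb5→Ab5 is 4, which is the major third.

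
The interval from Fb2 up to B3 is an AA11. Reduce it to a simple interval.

doubly augmented 4th

Each octave removed subtracts seven from the number: 11 − 7 = 4.
Quality carries through unchanged, so the simple form is a doubly augmented fourth.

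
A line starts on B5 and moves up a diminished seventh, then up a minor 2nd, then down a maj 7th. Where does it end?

B5 up a diminished seventh → Ab6 (9 semitones).
Ab6 up a minor second → Bbb6 (1 semitone).
Down a major seventh from Bbb6: Cbb6 (11 semitones down).

Cbb6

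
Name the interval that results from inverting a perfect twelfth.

First reduce the compound perfect twelfth to its simple form, a perfect fifth.
Interval numbers invert to sum to nine: 5 + 4 = 9, so a fifth inverts to a fourth.
And perfect stays perfect under inversion, so we get a perfect fourth.

perfect fourth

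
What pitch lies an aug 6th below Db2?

Six letter names down from D: F.
Moving 10 semitones down from Db2 (the size of an augmented sixth) reaches Fbb1.

Fbb1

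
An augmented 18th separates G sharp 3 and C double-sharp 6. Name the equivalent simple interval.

A4

Subtracting seven from the interval number removes an octave: 18 − 14 = 4.
That makes an augmented eighteenth a compound augmented fourth — 2 octaves plus an augmented fourth.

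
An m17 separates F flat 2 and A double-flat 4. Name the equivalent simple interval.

m3

Subtracting seven from the interval number removes an octave: 17 − 14 = 3.
Quality carries through unchanged, so the simple form is a minor third.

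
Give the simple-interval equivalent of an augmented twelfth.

augmented 5th

Subtracting seven from the interval number removes an octave: 12 − 7 = 5.
So an augmented twelfth is an octave plus an augmented fifth. The quality is unchanged.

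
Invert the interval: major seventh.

Interval numbers invert to sum to nine: 7 + 2 = 9, so a seventh inverts to a second.
Quality inverts too: major becomes minor. That makes the inversion a minor second.

m2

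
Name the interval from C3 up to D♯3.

C to D spans two letter names (C-D) — that makes it a second of some quality.
A major second would be 2 semitones; C3 to D#3 is 3, one semitone wider, so the interval is augmented.

augmented 2nd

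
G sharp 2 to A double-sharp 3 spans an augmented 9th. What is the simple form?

augmented second

Subtracting seven from the interval number removes an octave: 9 − 7 = 2.
Quality carries through unchanged, so the simple form is an augmented second.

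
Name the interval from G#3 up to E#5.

G to E spans six letter names (G-A-B-C-D-E), plus an octave, so the interval is some kind of thirteenth.
Counting semitones, G#3→E#5 is 21, which is the major thirteenth.
(Equivalently, a compound major sixth: a major sixth plus an octave.)

major thirteenth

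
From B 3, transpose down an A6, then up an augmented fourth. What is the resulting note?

G 3

Down an augmented sixth from B3: Db3 (10 semitones down).
Db3 up an augmented fourth → G3 (6 semitones).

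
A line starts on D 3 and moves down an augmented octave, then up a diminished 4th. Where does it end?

An augmented octave down from D3 is Db2.
Db2 up a diminished fourth → Gbb2 (4 semitones).

G double-flat 2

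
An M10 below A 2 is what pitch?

Three letters down from A (plus an octave) reaches F.
A major tenth is 16 semitones; 16 semitones down from A2 gives F1.

F 1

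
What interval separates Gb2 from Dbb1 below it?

Descending from Gb2 to Dbb1 is the same interval as ascending Dbb1 to Gb2.
D to G spans four letter names (D-E-F-G), plus an octave: an eleventh.
The perfect eleventh is 17 semitones; here we have 18, one semitone wider: augmented.
(Equivalently, a compound augmented fourth: an augmented fourth plus an octave.)

A11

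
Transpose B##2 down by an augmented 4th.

The fourth takes the letter from B down to F.
Moving 6 semitones down from B##2 (the size of an augmented fourth) reaches F##2.

F##2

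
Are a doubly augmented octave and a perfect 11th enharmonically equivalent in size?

No

A doubly augmented octave spans 14 semitones; a perfect eleventh spans 17 semitones. They differ by 3.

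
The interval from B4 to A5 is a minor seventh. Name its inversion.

Inverted interval numbers add to nine, so a seventh pairs with a second (7 + 2 = 9).
And minor becomes major under inversion, so we get a major second.

major 2nd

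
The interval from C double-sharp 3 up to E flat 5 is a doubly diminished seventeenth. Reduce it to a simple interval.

Take out 2 octaves (14 from the number): 17 − 14 = 3.
Quality carries through unchanged, so the simple form is a doubly diminished third.

dd3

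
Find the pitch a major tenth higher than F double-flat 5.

Three letters up from F (plus an octave) reaches A.
Moving 16 semitones up from Fbb5 (the size of a major tenth) reaches Abb6.

A double-flat 6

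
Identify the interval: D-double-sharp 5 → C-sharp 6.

D to C spans seven letter names (D-E-F-G-A-B-C): a seventh.
The major seventh is 11 semitones; here we have 9, two semitones narrower: diminished.

d7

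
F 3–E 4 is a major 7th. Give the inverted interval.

Inverted interval numbers add to nine, so a seventh pairs with a second (7 + 2 = 9).
And major becomes minor under inversion, so we get a minor second.

minor 2nd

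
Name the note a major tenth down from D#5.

B3

The tenth's letter: D down three letter names plus an octave → B.
A major tenth spans 16 semitones, so from D#5 the target pitch is B3.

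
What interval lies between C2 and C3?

C to C is the same letter name, plus an octave: an octave.
Counting semitones, C2→C3 is 12, which is the perfect octave.

perfect octave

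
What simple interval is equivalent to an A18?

A4

Each octave removed subtracts seven from the number: 18 − 14 = 4.
Quality carries through unchanged, so the simple form is an augmented fourth.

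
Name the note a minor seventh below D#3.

The seventh takes the letter from D down to E.
A minor seventh spans 10 semitones, so from D#3 the target pitch is E#2.

E#2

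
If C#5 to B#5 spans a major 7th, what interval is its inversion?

Inverted interval numbers add to nine, so a seventh pairs with a second (7 + 2 = 9).
And major becomes minor under inversion, so we get a minor second.

m2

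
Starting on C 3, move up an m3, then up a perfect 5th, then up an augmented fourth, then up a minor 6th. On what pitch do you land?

C 5

Up a minor third from C3: Eb3 (3 semitones up).
Eb3 up a perfect fifth → Bb3 (7 semitones).
An augmented fourth up from Bb3 is E4.
E4 up a minor sixth → C5 (8 semitones).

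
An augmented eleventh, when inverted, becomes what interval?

First reduce the compound augmented eleventh to its simple form, an augmented fourth.
Inverted interval numbers add to nine, so a fourth pairs with a fifth (4 + 5 = 9).
The quality also flips — augmented becomes diminished — giving a diminished fifth.

d5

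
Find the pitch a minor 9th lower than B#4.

A##3

The ninth's letter: B down two letter names plus an octave → A.
Moving 13 semitones down from B#4 (the size of a minor ninth) reaches A##3.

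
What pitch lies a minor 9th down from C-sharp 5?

Two letters down from C (plus an octave) reaches B.
Moving 13 semitones down from C#5 (the size of a minor ninth) reaches B#3.

B-sharp 3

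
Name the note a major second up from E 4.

Counting two letter names up from E lands on F.
A major second is 2 semitones; 2 semitones up from E4 gives F#4.

F sharp 4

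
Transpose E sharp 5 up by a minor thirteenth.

C sharp 7

The thirteenth's letter: E up six letter names plus an octave → C.
A minor thirteenth is 20 semitones; 20 semitones up from E#5 gives C#7.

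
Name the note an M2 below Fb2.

Ebb2

Two letter names down from F: E.
Moving 2 semitones down from Fb2 (the size of a major second) reaches Ebb2.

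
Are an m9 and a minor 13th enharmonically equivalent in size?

A minor ninth spans 13 semitones; a minor thirteenth spans 20 semitones. They differ by 7.

No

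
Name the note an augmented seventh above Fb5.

E6

Counting seven letter names up from F lands on E.
Moving 12 semitones up from Fb5 (the size of an augmented seventh) reaches E6.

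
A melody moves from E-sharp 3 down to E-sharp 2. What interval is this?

Descending from E#3 to E#2 is the same interval as ascending E#2 to E#3.
E to E is the same letter name, plus an octave, so the interval is some kind of octave.
Counting semitones, E#2→E#3 is 12, which is the perfect octave.

perfect octave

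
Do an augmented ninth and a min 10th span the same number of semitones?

Both span 15 semitones: an augmented ninth and a minor tenth are the same chromatic distance.

Yes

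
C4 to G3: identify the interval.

Descending from C4 to G3 is the same interval as ascending G3 to C4.
G to C spans four letter names (G-A-B-C), so the interval is some kind of fourth.
Counting semitones, G3→C4 is 5, which is the perfect fourth.

perfect 4th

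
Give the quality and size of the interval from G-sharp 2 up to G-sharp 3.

G to G is the same letter name, plus an octave: an octave.
G#2 to G#3 is 12 semitones, matching the perfect octave exactly, so the quality is perfect.

P8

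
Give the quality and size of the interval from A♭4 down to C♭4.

Descending from Ab4 to Cb4 is the same interval as ascending Cb4 to Ab4.
C to A spans six letter names (C-D-E-F-G-A): a sixth.
Counting semitones, Cb4→Ab4 is 9, which is the major sixth.

M6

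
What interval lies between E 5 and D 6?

minor 7th

E to D spans seven letter names (E-F-G-A-B-C-D), so the interval is some kind of seventh.
A major seventh would be 11 semitones, but E5 to D6 is 10 — one semitone narrower, making it a minor seventh.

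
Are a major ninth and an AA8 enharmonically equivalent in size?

Yes

A major ninth = 14 semitones = a doubly augmented octave; enharmonically equal.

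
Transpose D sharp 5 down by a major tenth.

Three letters down from D (plus an octave) reaches B.
A major tenth is 16 semitones; 16 semitones down from D#5 gives B3.

B 3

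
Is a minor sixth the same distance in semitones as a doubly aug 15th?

A minor sixth spans 8 semitones; a doubly augmented fifteenth spans 26 semitones. They differ by 18.

No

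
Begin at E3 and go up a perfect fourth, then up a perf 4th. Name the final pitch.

E3 up a perfect fourth → A3 (5 semitones).
A3 up a perfect fourth → D4 (5 semitones).

D4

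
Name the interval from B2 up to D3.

minor third

B to D spans three letter names (B-C-D) — that makes it a third of some quality.
B2 to D3 is 3 semitones, a half step short of the major third (4), so this is minor.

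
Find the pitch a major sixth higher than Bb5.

Six letter names up from B: G.
A major sixth spans 9 semitones, so from Bb5 the target pitch is G6.

G6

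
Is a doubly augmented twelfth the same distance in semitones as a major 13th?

Yes

Both span 21 semitones: a doubly augmented twelfth and a major thirteenth are the same chromatic distance.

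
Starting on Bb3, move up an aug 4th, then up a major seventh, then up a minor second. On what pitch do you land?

An augmented fourth up from Bb3 is E4.
A major seventh up from E4 is D#5.
D#5 up a minor second → E5 (1 semitone).

E5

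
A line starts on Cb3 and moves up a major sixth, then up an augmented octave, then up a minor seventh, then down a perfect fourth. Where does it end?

A major sixth up from Cb3 is Ab3.
Up an augmented octave from Ab3: A4 (13 semitones up).
A minor seventh up from A4 is G5.
A perfect fourth down from G5 is D5.

D5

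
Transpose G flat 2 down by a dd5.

C sharp 2

The fifth takes the letter from G down to C.
Moving 5 semitones down from Gb2 (the size of a doubly diminished fifth) reaches C#2.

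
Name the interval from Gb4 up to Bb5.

major tenth

G to B spans three letter names (G-A-B), plus an octave: a tenth.
Gb4 to Bb5 is 16 semitones, matching the major tenth exactly, so the quality is major.
(Equivalently, a compound major third: a major third plus an octave.)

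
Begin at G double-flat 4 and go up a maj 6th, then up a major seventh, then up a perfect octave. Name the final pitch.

Gbb4 up a major sixth → Ebb5 (9 semitones).
A major seventh up from Ebb5 is Db6.
A perfect octave up from Db6 is Db7.

D flat 7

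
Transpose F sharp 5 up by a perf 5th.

C sharp 6

Counting five letter names up from F lands on C.
Moving 7 semitones up from F#5 (the size of a perfect fifth) reaches C#6.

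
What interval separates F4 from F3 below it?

P8

Descending from F4 to F3 is the same interval as ascending F3 to F4.
F to F is the same letter name, plus an octave: an octave.
F3 to F4 is 12 semitones, matching the perfect octave exactly, so the quality is perfect.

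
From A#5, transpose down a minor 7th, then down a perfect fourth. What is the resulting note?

F##4

A minor seventh down from A#5 is B#4.
B#4 down a perfect fourth → F##4 (5 semitones).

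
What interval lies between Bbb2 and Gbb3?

minor 6th

B to G spans six letter names (B-C-D-E-F-G), so the interval is some kind of sixth.
At 8 semitones, Bbb2→Gbb3 falls one short of a major sixth: minor.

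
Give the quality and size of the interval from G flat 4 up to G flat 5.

perfect 8th

G to G is the same letter name, plus an octave — that makes it an octave of some quality.
Gb4 to Gb5 is 12 semitones, matching the perfect octave exactly, so the quality is perfect.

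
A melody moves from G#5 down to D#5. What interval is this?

perfect fourth

Descending from G#5 to D#5 is the same interval as ascending D#5 to G#5.
D to G spans four letter names (D-E-F-G): a fourth.
The perfect fourth spans 5 semitones, and D#5 to G#5 is exactly 5 semitones — so this is a perfect fourth.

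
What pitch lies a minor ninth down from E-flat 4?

D 3

Counting two letter names plus an octave down from E lands on D.
Moving 13 semitones down from Eb4 (the size of a minor ninth) reaches D3.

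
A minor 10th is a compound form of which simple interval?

m3

Take out an octave (7 from the number): 10 − 7 = 3.
Quality carries through unchanged, so the simple form is a minor third.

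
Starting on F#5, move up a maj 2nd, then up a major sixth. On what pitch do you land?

E#6

A major second up from F#5 is G#5.
G#5 up a major sixth → E#6 (9 semitones).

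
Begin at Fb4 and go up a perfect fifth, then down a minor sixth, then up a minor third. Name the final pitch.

Gb4

Up a perfect fifth from Fb4: Cb5 (7 semitones up).
Down a minor sixth from Cb5: Eb4 (8 semitones down).
Up a minor third from Eb4: Gb4 (3 semitones up).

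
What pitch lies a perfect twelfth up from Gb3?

The twelfth's letter: G up five letter names plus an octave → D.
A perfect twelfth is 19 semitones; 19 semitones up from Gb3 gives Db5.

Db5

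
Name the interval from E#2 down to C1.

Descending from E#2 to C1 is the same interval as ascending C1 to E#2.
C to E spans three letter names (C-D-E), plus an octave — that makes it a tenth of some quality.
C1 to E#2 spans 17 semitones — one semitone wider than the major tenth (16) — giving an augmented tenth.
(Equivalently, a compound augmented third: an augmented third plus an octave.)

augmented 10th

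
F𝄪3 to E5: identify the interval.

d14

F to E spans seven letter names (F-G-A-B-C-D-E), plus an octave: a fourteenth.
The major fourteenth is 23 semitones; here we have 21, two semitones narrower: diminished.
(Equivalently, a compound diminished seventh: a diminished seventh plus an octave.)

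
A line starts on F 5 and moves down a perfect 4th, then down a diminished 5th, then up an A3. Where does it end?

A double-sharp 4

Down a perfect fourth from F5: C5 (5 semitones down).
C5 down a diminished fifth → F#4 (6 semitones).
An augmented third up from F#4 is A##4.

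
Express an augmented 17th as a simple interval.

augmented third

Subtracting seven from the interval number removes an octave: 17 − 14 = 3.
That makes an augmented seventeenth a compound augmented third — 2 octaves plus an augmented third.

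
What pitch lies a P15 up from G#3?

The letter stays G (same as the start), shifted two octaves up.
Moving 24 semitones up from G#3 (the size of a perfect fifteenth) reaches G#5.

G#5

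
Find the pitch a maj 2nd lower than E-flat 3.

D-flat 3

Two letter names down from E: D.
A major second is 2 semitones; 2 semitones down from Eb3 gives Db3.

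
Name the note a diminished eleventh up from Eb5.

The eleventh's letter: E up four letter names plus an octave → A.
A diminished eleventh spans 16 semitones, so from Eb5 the target pitch is Abb6.

Abb6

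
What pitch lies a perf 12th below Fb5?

Bbb3

Five letters down from F (plus an octave) reaches B.
Moving 19 semitones down from Fb5 (the size of a perfect twelfth) reaches Bbb3.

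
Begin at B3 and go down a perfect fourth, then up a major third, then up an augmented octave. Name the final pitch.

A##4

B3 down a perfect fourth → F#3 (5 semitones).
A major third up from F#3 is A#3.
Up an augmented octave from A#3: A##4 (13 semitones up).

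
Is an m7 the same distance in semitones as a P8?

No

A minor seventh is 10 semitones but a perfect octave is 12 semitones — different sizes.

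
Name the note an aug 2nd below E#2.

The second takes the letter from E down to D.
An augmented second spans 3 semitones, so from E#2 the target pitch is D2.

D2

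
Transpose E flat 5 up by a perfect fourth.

Four letter names up from E: A.
Moving 5 semitones up from Eb5 (the size of a perfect fourth) reaches Ab5.

A flat 5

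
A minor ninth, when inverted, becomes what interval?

major seventh

First reduce the compound minor ninth to its simple form, a minor second.
Interval numbers invert to sum to nine: 2 + 7 = 9, so a second inverts to a seventh.
And minor becomes major under inversion, so we get a major seventh.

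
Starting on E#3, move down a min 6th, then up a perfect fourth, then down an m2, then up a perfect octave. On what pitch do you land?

Down a minor sixth from E#3: G##2 (8 semitones down).
A perfect fourth up from G##2 is C##3.
A minor second down from C##3 is B##2.
Up a perfect octave from B##2: B##3 (12 semitones up).

B##3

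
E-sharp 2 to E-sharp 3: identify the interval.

perfect 8th

E to E is the same letter name, plus an octave: an octave.
Counting semitones, E#2→E#3 is 12, which is the perfect octave.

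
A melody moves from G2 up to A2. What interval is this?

G to A spans two letter names (G-A) — that makes it a second of some quality.
The major second spans 2 semitones, and G2 to A2 is exactly 2 semitones — so this is a major second.

major 2nd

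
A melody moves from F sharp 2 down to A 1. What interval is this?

Descending from F#2 to A1 is the same interval as ascending A1 to F#2.
A to F spans six letter names (A-B-C-D-E-F) — that makes it a sixth of some quality.
A1 to F#2 is 9 semitones, matching the major sixth exactly, so the quality is major.

major sixth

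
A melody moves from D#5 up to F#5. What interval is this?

D to F spans three letter names (D-E-F): a third.
D#5 to F#5 is 3 semitones, a half step short of the major third (4), so this is minor.

minor third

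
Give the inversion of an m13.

First reduce the compound minor thirteenth to its simple form, a minor sixth.
The rule of nine gives the new number: 9 − 6 = 3, so a sixth becomes a third.
The quality also flips — minor becomes major — giving a major third.

M3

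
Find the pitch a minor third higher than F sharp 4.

Counting three letter names up from F lands on A.
Moving 3 semitones up from F#4 (the size of a minor third) reaches A4.

A 4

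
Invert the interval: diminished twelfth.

augmented 4th

First reduce the compound diminished twelfth to its simple form, a diminished fifth.
Interval numbers invert to sum to nine: 5 + 4 = 9, so a fifth inverts to a fourth.
Quality inverts too: diminished becomes augmented. That makes the inversion an augmented fourth.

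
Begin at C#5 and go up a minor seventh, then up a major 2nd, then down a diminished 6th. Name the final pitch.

E##5

Up a minor seventh from C#5: B5 (10 semitones up).
B5 up a major second → C#6 (2 semitones).
Down a diminished sixth from C#6: E##5 (7 semitones down).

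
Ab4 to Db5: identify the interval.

P4

A to D spans four letter names (A-B-C-D) — that makes it a fourth of some quality.
The perfect fourth spans 5 semitones, and Ab4 to Db5 is exactly 5 semitones — so this is a perfect fourth.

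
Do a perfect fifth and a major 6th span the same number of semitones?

No

A perfect fifth is 7 semitones but a major sixth is 9 semitones — different sizes.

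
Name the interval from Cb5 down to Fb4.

P5

Descending from Cb5 to Fb4 is the same interval as ascending Fb4 to Cb5.
F to C spans five letter names (F-G-A-B-C) — that makes it a fifth of some quality.
Fb4 to Cb5 is 7 semitones, matching the perfect fifth exactly, so the quality is perfect.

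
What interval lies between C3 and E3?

major third

C to E spans three letter names (C-D-E) — that makes it a third of some quality.
Counting semitones, C3→E3 is 4, which is the major third.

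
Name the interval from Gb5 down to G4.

d8

Descending from Gb5 to G4 is the same interval as ascending G4 to Gb5.
G to G is the same letter name, plus an octave — that makes it an octave of some quality.
The perfect octave is 12 semitones; here we have 11, one semitone narrower: diminished.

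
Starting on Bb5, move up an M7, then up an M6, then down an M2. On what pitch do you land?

E7

Up a major seventh from Bb5: A6 (11 semitones up).
A6 up a major sixth → F#7 (9 semitones).
F#7 down a major second → E7 (2 semitones).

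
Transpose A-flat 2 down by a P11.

The eleventh's letter: A down four letter names plus an octave → E.
A perfect eleventh spans 17 semitones, so from Ab2 the target pitch is Eb1.

E-flat 1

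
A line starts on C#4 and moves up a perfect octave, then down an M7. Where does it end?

Up a perfect octave from C#4: C#5 (12 semitones up).
C#5 down a major seventh → D4 (11 semitones).

D4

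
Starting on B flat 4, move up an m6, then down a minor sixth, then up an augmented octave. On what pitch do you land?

Up a minor sixth from Bb4: Gb5 (8 semitones up).
Gb5 down a minor sixth → Bb4 (8 semitones).
An augmented octave up from Bb4 is B5.

B 5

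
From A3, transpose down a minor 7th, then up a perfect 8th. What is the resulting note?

B3

A3 down a minor seventh → B2 (10 semitones).
A perfect octave up from B2 is B3.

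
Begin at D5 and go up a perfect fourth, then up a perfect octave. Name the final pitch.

D5 up a perfect fourth → G5 (5 semitones).
Up a perfect octave from G5: G6 (12 semitones up).

G6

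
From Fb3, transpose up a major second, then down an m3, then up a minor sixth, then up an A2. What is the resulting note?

D4

A major second up from Fb3 is Gb3.
Gb3 down a minor third → Eb3 (3 semitones).
Eb3 up a minor sixth → Cb4 (8 semitones).
Up an augmented second from Cb4: D4 (3 semitones up).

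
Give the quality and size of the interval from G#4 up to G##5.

G to G is the same letter name, plus an octave: an octave.
A perfect octave would be 12 semitones; G#4 to G##5 is 13, one semitone wider, so the interval is augmented.

augmented octave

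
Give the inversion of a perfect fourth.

perfect 5th

The rule of nine gives the new number: 9 − 4 = 5, so a fourth becomes a fifth.
Quality inverts too: perfect stays perfect. That makes the inversion a perfect fifth.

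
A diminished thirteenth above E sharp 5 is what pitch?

C 7

Six letters up from E (plus an octave) reaches C.
Moving 19 semitones up from E#5 (the size of a diminished thirteenth) reaches C7.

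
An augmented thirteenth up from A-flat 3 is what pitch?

F-sharp 5

Six letters up from A (plus an octave) reaches F.
An augmented thirteenth spans 22 semitones, so from Ab3 the target pitch is F#5.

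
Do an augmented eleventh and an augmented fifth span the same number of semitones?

No

An augmented eleventh is 18 semitones but an augmented fifth is 8 semitones — different sizes.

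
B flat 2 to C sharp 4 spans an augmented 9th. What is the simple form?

augmented second

Each octave removed subtracts seven from the number: 9 − 7 = 2.
Quality carries through unchanged, so the simple form is an augmented second.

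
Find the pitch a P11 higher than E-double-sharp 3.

A-double-sharp 4

Four letters up from E (plus an octave) reaches A.
A perfect eleventh spans 17 semitones, so from E##3 the target pitch is A##4.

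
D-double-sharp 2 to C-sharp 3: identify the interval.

D to C spans seven letter names (D-E-F-G-A-B-C): a seventh.
D##2 to C#3 spans 9 semitones — two semitones narrower than the major seventh (11) — giving a diminished seventh.

diminished seventh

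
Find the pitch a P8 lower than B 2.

B 1

The letter stays B (same as the start), shifted an octave down.
A perfect octave is 12 semitones; 12 semitones down from B2 gives B1.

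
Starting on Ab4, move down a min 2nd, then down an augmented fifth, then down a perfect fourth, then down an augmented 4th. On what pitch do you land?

Dbb3

Down a minor second from Ab4: G4 (1 semitone down).
An augmented fifth down from G4 is Cb4.
Cb4 down a perfect fourth → Gb3 (5 semitones).
An augmented fourth down from Gb3 is Dbb3.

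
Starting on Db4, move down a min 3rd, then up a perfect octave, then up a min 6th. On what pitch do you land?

Db4 down a minor third → Bb3 (3 semitones).
Up a perfect octave from Bb3: Bb4 (12 semitones up).
Up a minor sixth from Bb4: Gb5 (8 semitones up).

Gb5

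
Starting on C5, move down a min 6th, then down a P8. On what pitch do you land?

E3

A minor sixth down from C5 is E4.
E4 down a perfect octave → E3 (12 semitones).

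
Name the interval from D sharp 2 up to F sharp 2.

D to F spans three letter names (D-E-F), so the interval is some kind of third.
A major third would be 4 semitones, but D#2 to F#2 is 3 — one semitone narrower, making it a minor third.

m3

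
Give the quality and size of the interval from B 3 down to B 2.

Descending from B3 to B2 is the same interval as ascending B2 to B3.
B to B is the same letter name, plus an octave, so the interval is some kind of octave.
Counting semitones, B2→B3 is 12, which is the perfect octave.

perfect octave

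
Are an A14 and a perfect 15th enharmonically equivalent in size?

An augmented fourteenth = 24 semitones = a perfect fifteenth; enharmonically equal.

Yes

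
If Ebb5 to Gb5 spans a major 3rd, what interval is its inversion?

m6

The rule of nine gives the new number: 9 − 3 = 6, so a third becomes a sixth.
The quality also flips — major becomes minor — giving a minor sixth.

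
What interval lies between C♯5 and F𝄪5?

augmented 4th

C to F spans four letter names (C-D-E-F), so the interval is some kind of fourth.
The perfect fourth is 5 semitones; here we have 6, one semitone wider: augmented.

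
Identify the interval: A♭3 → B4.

augmented ninth

A to B spans two letter names (A-B), plus an octave: a ninth.
Ab3 to B4 spans 15 semitones — one semitone wider than the major ninth (14) — giving an augmented ninth.
(Equivalently, a compound augmented second: an augmented second plus an octave.)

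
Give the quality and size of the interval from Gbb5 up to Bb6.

augmented tenth

G to B spans three letter names (G-A-B), plus an octave, so the interval is some kind of tenth.
A major tenth would be 16 semitones; Gbb5 to Bb6 is 17, one semitone wider, so the interval is augmented.
(Equivalently, a compound augmented third: an augmented third plus an octave.)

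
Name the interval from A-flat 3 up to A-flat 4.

P8

A to A is the same letter name, plus an octave: an octave.
The perfect octave spans 12 semitones, and Ab3 to Ab4 is exactly 12 semitones — so this is a perfect octave.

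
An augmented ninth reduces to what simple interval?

Take out an octave (7 from the number): 9 − 7 = 2.
So an augmented ninth is an octave plus an augmented second. The quality is unchanged.

augmented second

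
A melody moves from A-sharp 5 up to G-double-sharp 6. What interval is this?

A to G spans seven letter names (A-B-C-D-E-F-G), so the interval is some kind of seventh.
Counting semitones, A#5→G##6 is 11, which is the major seventh.

major seventh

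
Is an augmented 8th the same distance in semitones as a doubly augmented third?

13 semitones (augmented octave) vs 6 semitones (doubly augmented third): not equal.

No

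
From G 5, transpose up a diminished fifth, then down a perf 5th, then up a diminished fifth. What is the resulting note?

A diminished fifth up from G5 is Db6.
Db6 down a perfect fifth → Gb5 (7 semitones).
Up a diminished fifth from Gb5: Dbb6 (6 semitones up).

D double-flat 6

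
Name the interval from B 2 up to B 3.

perfect octave

B to B is the same letter name, plus an octave, so the interval is some kind of octave.
The perfect octave spans 12 semitones, and B2 to B3 is exactly 12 semitones — so this is a perfect octave.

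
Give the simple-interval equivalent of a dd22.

Take out 2 octaves (14 from the number): 22 − 14 = 8.
So a doubly diminished twenty-second is 2 octaves plus a doubly diminished octave. The quality is unchanged.

doubly diminished 8th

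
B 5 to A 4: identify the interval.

major ninth

Descending from B5 to A4 is the same interval as ascending A4 to B5.
A to B spans two letter names (A-B), plus an octave: a ninth.
The major ninth spans 14 semitones, and A4 to B5 is exactly 14 semitones — so this is a major ninth.
(Equivalently, a compound major second: a major second plus an octave.)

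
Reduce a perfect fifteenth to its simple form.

Take out an octave (7 from the number): 15 − 7 = 8.
Quality carries through unchanged, so the simple form is a perfect octave.

P8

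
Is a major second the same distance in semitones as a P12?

No

A major second spans 2 semitones; a perfect twelfth spans 19 semitones. They differ by 17.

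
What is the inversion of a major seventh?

minor second

Inverted interval numbers add to nine, so a seventh pairs with a second (7 + 2 = 9).
Quality inverts too: major becomes minor. That makes the inversion a minor second.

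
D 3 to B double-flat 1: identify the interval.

augmented 10th

Descending from D3 to Bbb1 is the same interval as ascending Bbb1 to D3.
B to D spans three letter names (B-C-D), plus an octave, so the interval is some kind of tenth.
The major tenth is 16 semitones; here we have 17, one semitone wider: augmented.
(Equivalently, a compound augmented third: an augmented third plus an octave.)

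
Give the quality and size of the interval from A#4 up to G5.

diminished seventh

A to G spans seven letter names (A-B-C-D-E-F-G) — that makes it a seventh of some quality.
A#4 to G5 spans 9 semitones — two semitones narrower than the major seventh (11) — giving a diminished seventh.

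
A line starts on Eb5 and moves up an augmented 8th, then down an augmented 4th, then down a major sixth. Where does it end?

Eb5 up an augmented octave → E6 (13 semitones).
E6 down an augmented fourth → Bb5 (6 semitones).
Down a major sixth from Bb5: Db5 (9 semitones down).

Db5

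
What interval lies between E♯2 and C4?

E to C spans six letter names (E-F-G-A-B-C), plus an octave: a thirteenth.
The major thirteenth is 21 semitones; here we have 19, two semitones narrower: diminished.
(Equivalently, a compound diminished sixth: a diminished sixth plus an octave.)

diminished thirteenth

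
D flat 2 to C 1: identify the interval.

Descending from Db2 to C1 is the same interval as ascending C1 to Db2.
C to D spans two letter names (C-D), plus an octave: a ninth.
At 13 semitones, C1→Db2 falls one short of a major ninth: minor.
(Equivalently, a compound minor second: a minor second plus an octave.)

minor ninth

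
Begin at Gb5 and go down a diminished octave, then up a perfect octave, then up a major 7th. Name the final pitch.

Gb5 down a diminished octave → G4 (11 semitones).
Up a perfect octave from G4: G5 (12 semitones up).
G5 up a major seventh → F#6 (11 semitones).

F#6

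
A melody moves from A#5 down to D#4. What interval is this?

perfect twelfth

Descending from A#5 to D#4 is the same interval as ascending D#4 to A#5.
D to A spans five letter names (D-E-F-G-A), plus an octave — that makes it a twelfth of some quality.
Counting semitones, D#4→A#5 is 19, which is the perfect twelfth.
(Equivalently, a compound perfect fifth: a perfect fifth plus an octave.)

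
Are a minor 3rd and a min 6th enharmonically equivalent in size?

A minor third is 3 semitones but a minor sixth is 8 semitones — different sizes.

No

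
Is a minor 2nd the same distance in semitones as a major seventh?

No

1 semitone (minor second) vs 11 semitones (major seventh): not equal.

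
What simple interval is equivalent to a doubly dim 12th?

doubly diminished 5th

Each octave removed subtracts seven from the number: 12 − 7 = 5.
So a doubly diminished twelfth is an octave plus a doubly diminished fifth. The quality is unchanged.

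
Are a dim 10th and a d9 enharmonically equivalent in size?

14 semitones (diminished tenth) vs 12 semitones (diminished ninth): not equal.

No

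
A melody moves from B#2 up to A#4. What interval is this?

minor fourteenth

B to A spans seven letter names (B-C-D-E-F-G-A), plus an octave — that makes it a fourteenth of some quality.
At 22 semitones, B#2→A#4 falls one short of a major fourteenth: minor.
(Equivalently, a compound minor seventh: a minor seventh plus an octave.)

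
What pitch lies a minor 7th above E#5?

D#6

The seventh takes the letter from E up to D.
Moving 10 semitones up from E#5 (the size of a minor seventh) reaches D#6.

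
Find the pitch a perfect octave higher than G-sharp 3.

For an octave the letter name doesn't change: still G, an octave up.
A perfect octave is 12 semitones; 12 semitones up from G#3 gives G#4.

G-sharp 4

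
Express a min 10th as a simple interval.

Subtracting seven from the interval number removes an octave: 10 − 7 = 3.
Quality carries through unchanged, so the simple form is a minor third.

m3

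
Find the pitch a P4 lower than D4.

Counting four letter names down from D lands on A.
A perfect fourth is 5 semitones; 5 semitones down from D4 gives A3.

A3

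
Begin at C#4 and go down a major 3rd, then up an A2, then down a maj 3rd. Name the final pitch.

G#3

A major third down from C#4 is A3.
A3 up an augmented second → B#3 (3 semitones).
Down a major third from B#3: G#3 (4 semitones down).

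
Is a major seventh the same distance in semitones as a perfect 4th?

No

A major seventh is 11 semitones but a perfect fourth is 5 semitones — different sizes.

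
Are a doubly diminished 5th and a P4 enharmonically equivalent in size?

A doubly diminished fifth = 5 semitones = a perfect fourth; enharmonically equal.

Yes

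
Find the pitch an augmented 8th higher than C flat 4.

C 5

An octave keeps the letter name C, an octave up from C.
Moving 13 semitones up from Cb4 (the size of an augmented octave) reaches C5.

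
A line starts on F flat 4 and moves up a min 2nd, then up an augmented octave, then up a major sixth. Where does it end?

E flat 6

Fb4 up a minor second → Gbb4 (1 semitone).
Gbb4 up an augmented octave → Gb5 (13 semitones).
Gb5 up a major sixth → Eb6 (9 semitones).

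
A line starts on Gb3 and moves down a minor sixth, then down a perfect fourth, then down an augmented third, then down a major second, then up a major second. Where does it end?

Dbb2

Down a minor sixth from Gb3: Bb2 (8 semitones down).
Down a perfect fourth from Bb2: F2 (5 semitones down).
Down an augmented third from F2: Dbb2 (5 semitones down).
A major second down from Dbb2 is Cbb2.
A major second up from Cbb2 is Dbb2.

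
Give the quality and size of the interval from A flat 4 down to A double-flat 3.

augmented 8th

Descending from Ab4 to Abb3 is the same interval as ascending Abb3 to Ab4.
A to A is the same letter name, plus an octave, so the interval is some kind of octave.
A perfect octave would be 12 semitones; Abb3 to Ab4 is 13, one semitone wider, so the interval is augmented.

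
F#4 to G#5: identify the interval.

major ninth

F to G spans two letter names (F-G), plus an octave, so the interval is some kind of ninth.
The major ninth spans 14 semitones, and F#4 to G#5 is exactly 14 semitones — so this is a major ninth.
(Equivalently, a compound major second: a major second plus an octave.)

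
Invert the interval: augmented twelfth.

First reduce the compound augmented twelfth to its simple form, an augmented fifth.
The rule of nine gives the new number: 9 − 5 = 4, so a fifth becomes a fourth.
Quality inverts too: augmented becomes diminished. That makes the inversion a diminished fourth.

d4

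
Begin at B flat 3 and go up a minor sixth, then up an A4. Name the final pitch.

C 5

A minor sixth up from Bb3 is Gb4.
An augmented fourth up from Gb4 is C5.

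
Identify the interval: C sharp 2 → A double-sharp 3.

augmented 13th

C to A spans six letter names (C-D-E-F-G-A), plus an octave — that makes it a thirteenth of some quality.
C#2 to A##3 spans 22 semitones — one semitone wider than the major thirteenth (21) — giving an augmented thirteenth.
(Equivalently, a compound augmented sixth: an augmented sixth plus an octave.)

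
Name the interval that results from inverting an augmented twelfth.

diminished 4th

First reduce the compound augmented twelfth to its simple form, an augmented fifth.
Interval numbers invert to sum to nine: 5 + 4 = 9, so a fifth inverts to a fourth.
The quality also flips — augmented becomes diminished — giving a diminished fourth.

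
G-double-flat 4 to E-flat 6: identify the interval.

augmented 13th

G to E spans six letter names (G-A-B-C-D-E), plus an octave, so the interval is some kind of thirteenth.
Gbb4 to Eb6 spans 22 semitones — one semitone wider than the major thirteenth (21) — giving an augmented thirteenth.
(Equivalently, a compound augmented sixth: an augmented sixth plus an octave.)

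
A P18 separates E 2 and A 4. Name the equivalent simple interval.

Take out 2 octaves (14 from the number): 18 − 14 = 4.
That makes a perfect eighteenth a compound perfect fourth — 2 octaves plus a perfect fourth.

perfect fourth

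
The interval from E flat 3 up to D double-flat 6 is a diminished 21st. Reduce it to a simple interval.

Subtracting seven from the interval number removes an octave: 21 − 14 = 7.
So a diminished twenty-first is 2 octaves plus a diminished seventh. The quality is unchanged.

d7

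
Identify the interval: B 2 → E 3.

B to E spans four letter names (B-C-D-E), so the interval is some kind of fourth.
Counting semitones, B2→E3 is 5, which is the perfect fourth.

perfect 4th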